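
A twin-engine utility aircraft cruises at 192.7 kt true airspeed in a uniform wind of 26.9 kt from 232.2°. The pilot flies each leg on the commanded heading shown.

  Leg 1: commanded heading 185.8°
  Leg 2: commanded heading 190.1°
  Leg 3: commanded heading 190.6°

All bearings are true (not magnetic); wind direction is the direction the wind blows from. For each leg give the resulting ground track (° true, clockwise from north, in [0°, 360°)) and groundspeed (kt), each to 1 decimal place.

Leg 1: track=179.4°, groundspeed=175.2 kt
Leg 2: track=184.1°, groundspeed=173.7 kt
Leg 3: track=184.7°, groundspeed=173.5 kt

Leg 1: heading 185.8°; drift -6.4° → track 179.4°, groundspeed 175.2 kt
Leg 2: heading 190.1°; drift -6.0° → track 184.1°, groundspeed 173.7 kt
Leg 3: heading 190.6°; drift -5.9° → track 184.7°, groundspeed 173.5 kt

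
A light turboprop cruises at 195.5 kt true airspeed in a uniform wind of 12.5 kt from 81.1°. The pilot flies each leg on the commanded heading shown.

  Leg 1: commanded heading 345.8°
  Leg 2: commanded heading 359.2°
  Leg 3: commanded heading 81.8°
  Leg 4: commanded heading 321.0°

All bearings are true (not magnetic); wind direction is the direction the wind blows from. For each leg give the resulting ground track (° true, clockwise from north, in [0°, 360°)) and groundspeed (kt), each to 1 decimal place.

Leg 1: track=342.2°, groundspeed=197.0 kt
Leg 2: track=355.5°, groundspeed=194.1 kt
Leg 3: track=81.8°, groundspeed=183.0 kt
Leg 4: track=317.9°, groundspeed=202.1 kt

Leg 1: heading 345.8°; drift -3.6° → track 342.2°, groundspeed 197.0 kt
Leg 2: heading 359.2°; drift -3.7° → track 355.5°, groundspeed 194.1 kt
Leg 3: heading 81.8°; drift +0.0° → track 81.8°, groundspeed 183.0 kt
Leg 4: heading 321.0°; drift -3.1° → track 317.9°, groundspeed 202.1 kt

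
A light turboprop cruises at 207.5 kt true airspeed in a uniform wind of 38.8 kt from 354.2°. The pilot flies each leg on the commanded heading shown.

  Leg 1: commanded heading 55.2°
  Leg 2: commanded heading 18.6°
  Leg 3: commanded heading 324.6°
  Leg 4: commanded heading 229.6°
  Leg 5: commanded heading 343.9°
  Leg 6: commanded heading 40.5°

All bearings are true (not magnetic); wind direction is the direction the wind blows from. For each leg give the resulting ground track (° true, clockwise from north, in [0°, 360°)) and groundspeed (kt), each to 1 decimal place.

Leg 1: heading 55.2°; drift +10.2° → track 65.4°, groundspeed 191.7 kt
Leg 2: heading 18.6°; drift +5.3° → track 23.9°, groundspeed 172.9 kt
Leg 3: heading 324.6°; drift -6.3° → track 318.3°, groundspeed 174.8 kt
Leg 4: heading 229.6°; drift -7.9° → track 221.7°, groundspeed 231.7 kt
Leg 5: heading 343.9°; drift -2.3° → track 341.6°, groundspeed 169.5 kt
Leg 6: heading 40.5°; drift +8.8° → track 49.3°, groundspeed 182.9 kt

Leg 1: track=65.4°, groundspeed=191.7 kt
Leg 2: track=23.9°, groundspeed=172.9 kt
Leg 3: track=318.3°, groundspeed=174.8 kt
Leg 4: track=221.7°, groundspeed=231.7 kt
Leg 5: track=341.6°, groundspeed=169.5 kt
Leg 6: track=49.3°, groundspeed=182.9 kt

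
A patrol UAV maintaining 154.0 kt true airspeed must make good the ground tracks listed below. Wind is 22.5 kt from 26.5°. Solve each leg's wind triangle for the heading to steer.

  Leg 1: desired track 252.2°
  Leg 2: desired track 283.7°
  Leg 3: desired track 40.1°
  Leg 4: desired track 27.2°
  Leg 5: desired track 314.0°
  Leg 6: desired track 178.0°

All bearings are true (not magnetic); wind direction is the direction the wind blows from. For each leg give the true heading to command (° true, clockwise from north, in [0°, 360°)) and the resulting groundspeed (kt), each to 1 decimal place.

Leg 1: desired track 252.2°; wind correction +6.0° → command heading 258.2°, groundspeed 168.9 kt
Leg 2: desired track 283.7°; wind correction +8.2° → command heading 291.9°, groundspeed 157.4 kt
Leg 3: desired track 40.1°; wind correction -2.0° → command heading 38.1°, groundspeed 132.0 kt
Leg 4: desired track 27.2°; wind correction -0.1° → command heading 27.1°, groundspeed 131.5 kt
Leg 5: desired track 314.0°; wind correction +8.0° → command heading 322.0°, groundspeed 145.7 kt
Leg 6: desired track 178.0°; wind correction -4.0° → command heading 174.0°, groundspeed 173.4 kt

Leg 1: heading=258.2°, groundspeed=168.9 kt
Leg 2: heading=291.9°, groundspeed=157.4 kt
Leg 3: heading=38.1°, groundspeed=132.0 kt
Leg 4: heading=27.1°, groundspeed=131.5 kt
Leg 5: heading=322.0°, groundspeed=145.7 kt
Leg 6: heading=174.0°, groundspeed=173.4 kt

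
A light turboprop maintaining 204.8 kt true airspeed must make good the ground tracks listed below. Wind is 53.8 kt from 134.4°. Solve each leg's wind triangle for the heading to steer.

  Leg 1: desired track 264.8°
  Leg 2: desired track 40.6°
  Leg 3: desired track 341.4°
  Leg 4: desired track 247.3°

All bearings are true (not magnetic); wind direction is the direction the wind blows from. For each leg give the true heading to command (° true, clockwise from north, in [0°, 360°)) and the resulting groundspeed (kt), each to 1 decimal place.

Leg 1: desired track 264.8°; wind correction -11.5° → command heading 253.3°, groundspeed 235.5 kt
Leg 2: desired track 40.6°; wind correction +15.2° → command heading 55.8°, groundspeed 201.2 kt
Leg 3: desired track 341.4°; wind correction +6.8° → command heading 348.2°, groundspeed 251.3 kt
Leg 4: desired track 247.3°; wind correction -14.0° → command heading 233.3°, groundspeed 219.6 kt

Leg 1: heading=253.3°, groundspeed=235.5 kt
Leg 2: heading=55.8°, groundspeed=201.2 kt
Leg 3: heading=348.2°, groundspeed=251.3 kt
Leg 4: heading=233.3°, groundspeed=219.6 kt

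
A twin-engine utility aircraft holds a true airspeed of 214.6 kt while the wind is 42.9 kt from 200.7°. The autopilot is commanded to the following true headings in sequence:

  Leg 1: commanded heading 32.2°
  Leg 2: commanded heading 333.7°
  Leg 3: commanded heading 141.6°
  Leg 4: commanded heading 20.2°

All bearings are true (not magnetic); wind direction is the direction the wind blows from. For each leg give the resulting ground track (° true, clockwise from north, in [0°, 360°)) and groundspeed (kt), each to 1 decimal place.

Leg 1: track=30.3°, groundspeed=256.8 kt
Leg 2: track=341.0°, groundspeed=245.9 kt
Leg 3: track=130.8°, groundspeed=196.1 kt
Leg 4: track=20.3°, groundspeed=257.5 kt

Leg 1: heading 32.2°; drift -1.9° → track 30.3°, groundspeed 256.8 kt
Leg 2: heading 333.7°; drift +7.3° → track 341.0°, groundspeed 245.9 kt
Leg 3: heading 141.6°; drift -10.8° → track 130.8°, groundspeed 196.1 kt
Leg 4: heading 20.2°; drift +0.1° → track 20.3°, groundspeed 257.5 kt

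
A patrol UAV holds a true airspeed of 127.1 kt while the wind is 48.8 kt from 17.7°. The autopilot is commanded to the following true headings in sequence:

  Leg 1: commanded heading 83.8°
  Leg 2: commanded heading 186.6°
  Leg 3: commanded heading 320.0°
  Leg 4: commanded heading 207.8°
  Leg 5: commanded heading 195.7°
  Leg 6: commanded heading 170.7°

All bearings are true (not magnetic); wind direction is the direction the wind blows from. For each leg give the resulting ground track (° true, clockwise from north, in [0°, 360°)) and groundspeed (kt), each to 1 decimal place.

Leg 1: heading 83.8°; drift +22.6° → track 106.4°, groundspeed 116.2 kt
Leg 2: heading 186.6°; drift +3.1° → track 189.7°, groundspeed 175.2 kt
Leg 3: heading 320.0°; drift -22.2° → track 297.8°, groundspeed 109.1 kt
Leg 4: heading 207.8°; drift -2.8° → track 205.0°, groundspeed 175.4 kt
Leg 5: heading 195.7°; drift +0.6° → track 196.3°, groundspeed 175.9 kt
Leg 6: heading 170.7°; drift +7.4° → track 178.1°, groundspeed 172.0 kt

Leg 1: track=106.4°, groundspeed=116.2 kt
Leg 2: track=189.7°, groundspeed=175.2 kt
Leg 3: track=297.8°, groundspeed=109.1 kt
Leg 4: track=205.0°, groundspeed=175.4 kt
Leg 5: track=196.3°, groundspeed=175.9 kt
Leg 6: track=178.1°, groundspeed=172.0 kt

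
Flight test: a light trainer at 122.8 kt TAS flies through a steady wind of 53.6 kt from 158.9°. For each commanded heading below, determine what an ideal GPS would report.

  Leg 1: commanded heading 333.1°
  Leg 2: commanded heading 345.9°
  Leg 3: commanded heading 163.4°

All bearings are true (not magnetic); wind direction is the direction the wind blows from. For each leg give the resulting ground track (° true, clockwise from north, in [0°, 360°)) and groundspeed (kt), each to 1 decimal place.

Leg 1: track=334.9°, groundspeed=176.2 kt
Leg 2: track=343.8°, groundspeed=176.1 kt
Leg 3: track=166.9°, groundspeed=69.5 kt

Leg 1: heading 333.1°; drift +1.8° → track 334.9°, groundspeed 176.2 kt
Leg 2: heading 345.9°; drift -2.1° → track 343.8°, groundspeed 176.1 kt
Leg 3: heading 163.4°; drift +3.5° → track 166.9°, groundspeed 69.5 kt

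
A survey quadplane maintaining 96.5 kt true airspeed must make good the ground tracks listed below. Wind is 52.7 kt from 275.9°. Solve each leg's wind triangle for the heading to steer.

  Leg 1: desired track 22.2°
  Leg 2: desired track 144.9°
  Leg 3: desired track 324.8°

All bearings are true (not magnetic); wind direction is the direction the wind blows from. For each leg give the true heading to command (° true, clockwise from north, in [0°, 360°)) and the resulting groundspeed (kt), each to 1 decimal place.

Leg 1: desired track 22.2°; wind correction -31.6° → command heading 350.6°, groundspeed 97.0 kt
Leg 2: desired track 144.9°; wind correction +24.3° → command heading 169.2°, groundspeed 122.5 kt
Leg 3: desired track 324.8°; wind correction -24.3° → command heading 300.5°, groundspeed 53.3 kt

Leg 1: heading=350.6°, groundspeed=97.0 kt
Leg 2: heading=169.2°, groundspeed=122.5 kt
Leg 3: heading=300.5°, groundspeed=53.3 kt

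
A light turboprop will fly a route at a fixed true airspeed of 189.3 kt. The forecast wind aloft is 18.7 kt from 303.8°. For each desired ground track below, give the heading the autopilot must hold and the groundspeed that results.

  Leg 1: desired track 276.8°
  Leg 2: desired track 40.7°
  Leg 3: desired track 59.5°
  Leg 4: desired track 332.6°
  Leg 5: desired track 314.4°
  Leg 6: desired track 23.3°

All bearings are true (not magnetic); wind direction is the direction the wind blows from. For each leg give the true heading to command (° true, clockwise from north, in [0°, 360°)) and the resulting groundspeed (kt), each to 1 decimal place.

Leg 1: heading=279.4°, groundspeed=172.4 kt
Leg 2: heading=35.1°, groundspeed=190.6 kt
Leg 3: heading=54.4°, groundspeed=196.7 kt
Leg 4: heading=329.9°, groundspeed=172.7 kt
Leg 5: heading=313.4°, groundspeed=170.9 kt
Leg 6: heading=17.7°, groundspeed=185.0 kt

Leg 1: desired track 276.8°; wind correction +2.6° → command heading 279.4°, groundspeed 172.4 kt
Leg 2: desired track 40.7°; wind correction -5.6° → command heading 35.1°, groundspeed 190.6 kt
Leg 3: desired track 59.5°; wind correction -5.1° → command heading 54.4°, groundspeed 196.7 kt
Leg 4: desired track 332.6°; wind correction -2.7° → command heading 329.9°, groundspeed 172.7 kt
Leg 5: desired track 314.4°; wind correction -1.0° → command heading 313.4°, groundspeed 170.9 kt
Leg 6: desired track 23.3°; wind correction -5.6° → command heading 17.7°, groundspeed 185.0 kt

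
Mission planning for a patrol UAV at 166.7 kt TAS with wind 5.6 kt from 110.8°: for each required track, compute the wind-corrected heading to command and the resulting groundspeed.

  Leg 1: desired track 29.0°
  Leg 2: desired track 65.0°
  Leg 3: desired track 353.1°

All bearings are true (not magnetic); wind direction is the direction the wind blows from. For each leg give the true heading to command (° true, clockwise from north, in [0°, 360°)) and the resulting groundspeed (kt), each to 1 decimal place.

Leg 1: heading=30.9°, groundspeed=165.8 kt
Leg 2: heading=66.4°, groundspeed=162.7 kt
Leg 3: heading=354.8°, groundspeed=169.2 kt

Leg 1: desired track 29.0°; wind correction +1.9° → command heading 30.9°, groundspeed 165.8 kt
Leg 2: desired track 65.0°; wind correction +1.4° → command heading 66.4°, groundspeed 162.7 kt
Leg 3: desired track 353.1°; wind correction +1.7° → command heading 354.8°, groundspeed 169.2 kt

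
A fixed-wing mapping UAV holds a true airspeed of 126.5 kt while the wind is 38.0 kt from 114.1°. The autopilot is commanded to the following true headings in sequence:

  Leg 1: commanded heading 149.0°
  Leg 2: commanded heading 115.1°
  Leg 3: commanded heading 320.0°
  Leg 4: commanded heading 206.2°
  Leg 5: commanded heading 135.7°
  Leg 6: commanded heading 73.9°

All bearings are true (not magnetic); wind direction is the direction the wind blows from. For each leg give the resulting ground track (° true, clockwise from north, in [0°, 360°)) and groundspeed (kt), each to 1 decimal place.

Leg 1: heading 149.0°; drift +12.8° → track 161.8°, groundspeed 97.8 kt
Leg 2: heading 115.1°; drift +0.4° → track 115.5°, groundspeed 88.5 kt
Leg 3: heading 320.0°; drift -5.9° → track 314.1°, groundspeed 161.5 kt
Leg 4: heading 206.2°; drift +16.5° → track 222.7°, groundspeed 133.4 kt
Leg 5: heading 135.7°; drift +8.7° → track 144.4°, groundspeed 92.2 kt
Leg 6: heading 73.9°; drift -14.1° → track 59.8°, groundspeed 100.5 kt

Leg 1: track=161.8°, groundspeed=97.8 kt
Leg 2: track=115.5°, groundspeed=88.5 kt
Leg 3: track=314.1°, groundspeed=161.5 kt
Leg 4: track=222.7°, groundspeed=133.4 kt
Leg 5: track=144.4°, groundspeed=92.2 kt
Leg 6: track=59.8°, groundspeed=100.5 kt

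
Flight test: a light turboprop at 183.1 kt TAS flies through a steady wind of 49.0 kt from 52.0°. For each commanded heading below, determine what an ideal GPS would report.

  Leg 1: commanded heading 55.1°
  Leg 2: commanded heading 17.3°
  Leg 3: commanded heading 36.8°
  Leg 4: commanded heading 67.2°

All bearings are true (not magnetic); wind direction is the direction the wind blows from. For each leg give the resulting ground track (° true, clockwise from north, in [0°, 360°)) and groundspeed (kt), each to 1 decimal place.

Leg 1: track=56.2°, groundspeed=134.2 kt
Leg 2: track=6.2°, groundspeed=145.5 kt
Leg 3: track=31.4°, groundspeed=136.4 kt
Leg 4: track=72.6°, groundspeed=136.4 kt

Leg 1: heading 55.1°; drift +1.1° → track 56.2°, groundspeed 134.2 kt
Leg 2: heading 17.3°; drift -11.1° → track 6.2°, groundspeed 145.5 kt
Leg 3: heading 36.8°; drift -5.4° → track 31.4°, groundspeed 136.4 kt
Leg 4: heading 67.2°; drift +5.4° → track 72.6°, groundspeed 136.4 kt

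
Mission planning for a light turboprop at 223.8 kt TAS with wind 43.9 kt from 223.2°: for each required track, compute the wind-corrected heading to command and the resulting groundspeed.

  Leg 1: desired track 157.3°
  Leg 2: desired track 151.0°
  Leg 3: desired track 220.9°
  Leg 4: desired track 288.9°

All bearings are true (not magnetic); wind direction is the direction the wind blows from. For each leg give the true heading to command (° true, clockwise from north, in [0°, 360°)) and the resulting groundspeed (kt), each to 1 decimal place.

Leg 1: heading=167.6°, groundspeed=202.3 kt
Leg 2: heading=161.8°, groundspeed=206.4 kt
Leg 3: heading=221.4°, groundspeed=179.9 kt
Leg 4: heading=278.6°, groundspeed=202.1 kt

Leg 1: desired track 157.3°; wind correction +10.3° → command heading 167.6°, groundspeed 202.3 kt
Leg 2: desired track 151.0°; wind correction +10.8° → command heading 161.8°, groundspeed 206.4 kt
Leg 3: desired track 220.9°; wind correction +0.5° → command heading 221.4°, groundspeed 179.9 kt
Leg 4: desired track 288.9°; wind correction -10.3° → command heading 278.6°, groundspeed 202.1 kt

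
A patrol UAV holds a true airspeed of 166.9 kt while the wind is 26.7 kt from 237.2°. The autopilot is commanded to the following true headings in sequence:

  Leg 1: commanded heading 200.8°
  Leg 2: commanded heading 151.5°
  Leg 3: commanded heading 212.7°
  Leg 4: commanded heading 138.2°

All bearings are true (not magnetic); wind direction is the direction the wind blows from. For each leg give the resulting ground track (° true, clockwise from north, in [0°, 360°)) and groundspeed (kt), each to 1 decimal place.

Leg 1: heading 200.8°; drift -6.2° → track 194.6°, groundspeed 146.3 kt
Leg 2: heading 151.5°; drift -9.2° → track 142.3°, groundspeed 167.0 kt
Leg 3: heading 212.7°; drift -4.4° → track 208.3°, groundspeed 143.0 kt
Leg 4: heading 138.2°; drift -8.8° → track 129.4°, groundspeed 173.1 kt

Leg 1: track=194.6°, groundspeed=146.3 kt
Leg 2: track=142.3°, groundspeed=167.0 kt
Leg 3: track=208.3°, groundspeed=143.0 kt
Leg 4: track=129.4°, groundspeed=173.1 kt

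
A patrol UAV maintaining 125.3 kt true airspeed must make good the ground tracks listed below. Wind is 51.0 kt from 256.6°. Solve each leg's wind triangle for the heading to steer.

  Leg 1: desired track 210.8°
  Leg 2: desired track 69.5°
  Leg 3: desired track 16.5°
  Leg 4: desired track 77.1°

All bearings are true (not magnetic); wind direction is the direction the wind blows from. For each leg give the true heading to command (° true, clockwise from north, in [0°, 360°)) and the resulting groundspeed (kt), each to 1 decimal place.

Leg 1: desired track 210.8°; wind correction +17.0° → command heading 227.8°, groundspeed 84.3 kt
Leg 2: desired track 69.5°; wind correction -2.9° → command heading 66.6°, groundspeed 175.8 kt
Leg 3: desired track 16.5°; wind correction -20.7° → command heading 355.8°, groundspeed 142.7 kt
Leg 4: desired track 77.1°; wind correction +0.2° → command heading 77.3°, groundspeed 176.3 kt

Leg 1: heading=227.8°, groundspeed=84.3 kt
Leg 2: heading=66.6°, groundspeed=175.8 kt
Leg 3: heading=355.8°, groundspeed=142.7 kt
Leg 4: heading=77.3°, groundspeed=176.3 kt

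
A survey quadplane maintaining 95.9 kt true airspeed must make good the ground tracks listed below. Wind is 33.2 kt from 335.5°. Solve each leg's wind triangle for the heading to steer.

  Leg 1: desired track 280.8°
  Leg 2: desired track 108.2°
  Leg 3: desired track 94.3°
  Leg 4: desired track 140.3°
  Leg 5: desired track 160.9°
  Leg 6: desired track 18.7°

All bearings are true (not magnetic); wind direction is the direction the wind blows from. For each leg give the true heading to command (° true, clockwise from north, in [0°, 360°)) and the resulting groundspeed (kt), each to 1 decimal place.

Leg 1: desired track 280.8°; wind correction +16.4° → command heading 297.2°, groundspeed 72.8 kt
Leg 2: desired track 108.2°; wind correction -14.7° → command heading 93.5°, groundspeed 115.3 kt
Leg 3: desired track 94.3°; wind correction -17.7° → command heading 76.6°, groundspeed 107.4 kt
Leg 4: desired track 140.3°; wind correction -5.2° → command heading 135.1°, groundspeed 127.5 kt
Leg 5: desired track 160.9°; wind correction +1.9° → command heading 162.8°, groundspeed 128.9 kt
Leg 6: desired track 18.7°; wind correction -13.7° → command heading 5.0°, groundspeed 69.0 kt

Leg 1: heading=297.2°, groundspeed=72.8 kt
Leg 2: heading=93.5°, groundspeed=115.3 kt
Leg 3: heading=76.6°, groundspeed=107.4 kt
Leg 4: heading=135.1°, groundspeed=127.5 kt
Leg 5: heading=162.8°, groundspeed=128.9 kt
Leg 6: heading=5.0°, groundspeed=69.0 kt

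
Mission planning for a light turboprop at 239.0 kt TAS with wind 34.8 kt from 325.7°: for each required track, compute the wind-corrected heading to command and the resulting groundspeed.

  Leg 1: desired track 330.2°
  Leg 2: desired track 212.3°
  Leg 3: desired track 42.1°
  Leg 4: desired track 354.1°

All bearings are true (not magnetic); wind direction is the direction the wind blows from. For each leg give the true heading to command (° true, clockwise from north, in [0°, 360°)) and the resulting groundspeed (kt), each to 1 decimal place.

Leg 1: heading=329.5°, groundspeed=204.3 kt
Leg 2: heading=220.0°, groundspeed=250.7 kt
Leg 3: heading=34.0°, groundspeed=228.4 kt
Leg 4: heading=350.1°, groundspeed=207.8 kt

Leg 1: desired track 330.2°; wind correction -0.7° → command heading 329.5°, groundspeed 204.3 kt
Leg 2: desired track 212.3°; wind correction +7.7° → command heading 220.0°, groundspeed 250.7 kt
Leg 3: desired track 42.1°; wind correction -8.1° → command heading 34.0°, groundspeed 228.4 kt
Leg 4: desired track 354.1°; wind correction -4.0° → command heading 350.1°, groundspeed 207.8 kt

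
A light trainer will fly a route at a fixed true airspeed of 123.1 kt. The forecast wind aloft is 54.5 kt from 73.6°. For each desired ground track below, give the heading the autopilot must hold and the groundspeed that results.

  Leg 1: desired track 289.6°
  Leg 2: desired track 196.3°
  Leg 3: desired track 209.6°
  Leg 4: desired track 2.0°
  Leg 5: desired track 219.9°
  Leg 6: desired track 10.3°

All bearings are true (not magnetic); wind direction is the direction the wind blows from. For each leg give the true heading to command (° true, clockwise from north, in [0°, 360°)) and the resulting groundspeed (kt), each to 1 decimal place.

Leg 1: desired track 289.6°; wind correction +15.1° → command heading 304.7°, groundspeed 163.0 kt
Leg 2: desired track 196.3°; wind correction -21.9° → command heading 174.4°, groundspeed 143.7 kt
Leg 3: desired track 209.6°; wind correction -17.9° → command heading 191.7°, groundspeed 156.3 kt
Leg 4: desired track 2.0°; wind correction +24.8° → command heading 26.8°, groundspeed 94.5 kt
Leg 5: desired track 219.9°; wind correction -14.2° → command heading 205.7°, groundspeed 164.7 kt
Leg 6: desired track 10.3°; wind correction +23.3° → command heading 33.6°, groundspeed 88.6 kt

Leg 1: heading=304.7°, groundspeed=163.0 kt
Leg 2: heading=174.4°, groundspeed=143.7 kt
Leg 3: heading=191.7°, groundspeed=156.3 kt
Leg 4: heading=26.8°, groundspeed=94.5 kt
Leg 5: heading=205.7°, groundspeed=164.7 kt
Leg 6: heading=33.6°, groundspeed=88.6 kt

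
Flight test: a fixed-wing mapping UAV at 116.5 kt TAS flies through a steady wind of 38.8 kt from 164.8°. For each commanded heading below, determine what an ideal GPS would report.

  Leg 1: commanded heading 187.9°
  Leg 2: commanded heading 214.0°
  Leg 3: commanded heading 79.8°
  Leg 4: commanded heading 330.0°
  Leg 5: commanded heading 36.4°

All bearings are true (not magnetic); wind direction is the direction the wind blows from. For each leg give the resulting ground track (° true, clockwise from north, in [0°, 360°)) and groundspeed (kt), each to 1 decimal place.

Leg 1: track=198.6°, groundspeed=82.2 kt
Leg 2: track=231.9°, groundspeed=95.8 kt
Leg 3: track=60.9°, groundspeed=119.5 kt
Leg 4: track=333.7°, groundspeed=154.3 kt
Leg 5: track=24.2°, groundspeed=143.9 kt

Leg 1: heading 187.9°; drift +10.7° → track 198.6°, groundspeed 82.2 kt
Leg 2: heading 214.0°; drift +17.9° → track 231.9°, groundspeed 95.8 kt
Leg 3: heading 79.8°; drift -18.9° → track 60.9°, groundspeed 119.5 kt
Leg 4: heading 330.0°; drift +3.7° → track 333.7°, groundspeed 154.3 kt
Leg 5: heading 36.4°; drift -12.2° → track 24.2°, groundspeed 143.9 kt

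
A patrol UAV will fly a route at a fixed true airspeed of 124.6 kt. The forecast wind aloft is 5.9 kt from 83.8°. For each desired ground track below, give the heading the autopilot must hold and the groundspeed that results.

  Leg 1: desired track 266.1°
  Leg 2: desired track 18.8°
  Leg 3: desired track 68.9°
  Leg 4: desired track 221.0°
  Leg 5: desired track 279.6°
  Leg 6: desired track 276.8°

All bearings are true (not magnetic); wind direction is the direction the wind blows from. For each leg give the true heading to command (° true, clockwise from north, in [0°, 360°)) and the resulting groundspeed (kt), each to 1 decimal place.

Leg 1: desired track 266.1°; wind correction +0.1° → command heading 266.2°, groundspeed 130.5 kt
Leg 2: desired track 18.8°; wind correction +2.5° → command heading 21.3°, groundspeed 122.0 kt
Leg 3: desired track 68.9°; wind correction +0.7° → command heading 69.6°, groundspeed 118.9 kt
Leg 4: desired track 221.0°; wind correction -1.8° → command heading 219.2°, groundspeed 128.9 kt
Leg 5: desired track 279.6°; wind correction +0.7° → command heading 280.3°, groundspeed 130.3 kt
Leg 6: desired track 276.8°; wind correction +0.6° → command heading 277.4°, groundspeed 130.3 kt

Leg 1: heading=266.2°, groundspeed=130.5 kt
Leg 2: heading=21.3°, groundspeed=122.0 kt
Leg 3: heading=69.6°, groundspeed=118.9 kt
Leg 4: heading=219.2°, groundspeed=128.9 kt
Leg 5: heading=280.3°, groundspeed=130.3 kt
Leg 6: heading=277.4°, groundspeed=130.3 kt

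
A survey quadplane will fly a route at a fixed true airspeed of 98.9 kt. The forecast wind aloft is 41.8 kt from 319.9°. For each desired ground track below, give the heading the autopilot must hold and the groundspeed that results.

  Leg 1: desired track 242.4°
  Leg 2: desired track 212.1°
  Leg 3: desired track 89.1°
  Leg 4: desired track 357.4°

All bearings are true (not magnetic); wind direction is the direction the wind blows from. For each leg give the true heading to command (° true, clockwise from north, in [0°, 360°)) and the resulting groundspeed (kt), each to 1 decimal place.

Leg 1: desired track 242.4°; wind correction +24.4° → command heading 266.8°, groundspeed 81.0 kt
Leg 2: desired track 212.1°; wind correction +23.7° → command heading 235.8°, groundspeed 103.3 kt
Leg 3: desired track 89.1°; wind correction -19.1° → command heading 70.0°, groundspeed 119.9 kt
Leg 4: desired track 357.4°; wind correction -14.9° → command heading 342.5°, groundspeed 62.4 kt

Leg 1: heading=266.8°, groundspeed=81.0 kt
Leg 2: heading=235.8°, groundspeed=103.3 kt
Leg 3: heading=70.0°, groundspeed=119.9 kt
Leg 4: heading=342.5°, groundspeed=62.4 kt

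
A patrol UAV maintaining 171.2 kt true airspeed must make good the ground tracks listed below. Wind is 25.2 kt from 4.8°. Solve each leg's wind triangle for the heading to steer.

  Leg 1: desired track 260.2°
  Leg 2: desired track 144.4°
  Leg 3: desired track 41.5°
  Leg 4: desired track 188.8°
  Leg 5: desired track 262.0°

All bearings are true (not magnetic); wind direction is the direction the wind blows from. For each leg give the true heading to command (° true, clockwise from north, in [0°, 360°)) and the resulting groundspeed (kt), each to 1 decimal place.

Leg 1: desired track 260.2°; wind correction +8.2° → command heading 268.4°, groundspeed 175.8 kt
Leg 2: desired track 144.4°; wind correction -5.5° → command heading 138.9°, groundspeed 189.6 kt
Leg 3: desired track 41.5°; wind correction -5.0° → command heading 36.5°, groundspeed 150.3 kt
Leg 4: desired track 188.8°; wind correction +0.6° → command heading 189.4°, groundspeed 196.3 kt
Leg 5: desired track 262.0°; wind correction +8.3° → command heading 270.3°, groundspeed 175.0 kt

Leg 1: heading=268.4°, groundspeed=175.8 kt
Leg 2: heading=138.9°, groundspeed=189.6 kt
Leg 3: heading=36.5°, groundspeed=150.3 kt
Leg 4: heading=189.4°, groundspeed=196.3 kt
Leg 5: heading=270.3°, groundspeed=175.0 kt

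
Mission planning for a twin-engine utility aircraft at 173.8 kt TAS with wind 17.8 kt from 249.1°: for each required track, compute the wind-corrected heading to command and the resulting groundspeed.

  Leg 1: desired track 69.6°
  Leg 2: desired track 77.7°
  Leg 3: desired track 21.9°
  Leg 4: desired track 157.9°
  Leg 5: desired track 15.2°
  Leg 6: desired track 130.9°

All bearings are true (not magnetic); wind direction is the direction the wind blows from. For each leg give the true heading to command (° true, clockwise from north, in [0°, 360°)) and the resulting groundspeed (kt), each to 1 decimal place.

Leg 1: heading=69.7°, groundspeed=191.6 kt
Leg 2: heading=78.6°, groundspeed=191.4 kt
Leg 3: heading=17.6°, groundspeed=185.4 kt
Leg 4: heading=163.8°, groundspeed=173.3 kt
Leg 5: heading=10.5°, groundspeed=183.7 kt
Leg 6: heading=136.1°, groundspeed=181.5 kt

Leg 1: desired track 69.6°; wind correction +0.1° → command heading 69.7°, groundspeed 191.6 kt
Leg 2: desired track 77.7°; wind correction +0.9° → command heading 78.6°, groundspeed 191.4 kt
Leg 3: desired track 21.9°; wind correction -4.3° → command heading 17.6°, groundspeed 185.4 kt
Leg 4: desired track 157.9°; wind correction +5.9° → command heading 163.8°, groundspeed 173.3 kt
Leg 5: desired track 15.2°; wind correction -4.7° → command heading 10.5°, groundspeed 183.7 kt
Leg 6: desired track 130.9°; wind correction +5.2° → command heading 136.1°, groundspeed 181.5 kt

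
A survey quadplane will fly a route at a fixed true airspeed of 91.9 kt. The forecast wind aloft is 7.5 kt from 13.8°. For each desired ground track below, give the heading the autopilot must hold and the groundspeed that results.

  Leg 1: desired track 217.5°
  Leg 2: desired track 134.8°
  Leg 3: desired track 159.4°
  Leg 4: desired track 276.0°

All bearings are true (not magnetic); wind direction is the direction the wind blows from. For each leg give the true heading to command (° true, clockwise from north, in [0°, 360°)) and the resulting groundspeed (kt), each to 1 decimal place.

Leg 1: desired track 217.5°; wind correction +1.9° → command heading 219.4°, groundspeed 98.7 kt
Leg 2: desired track 134.8°; wind correction -4.0° → command heading 130.8°, groundspeed 95.5 kt
Leg 3: desired track 159.4°; wind correction -2.6° → command heading 156.8°, groundspeed 98.0 kt
Leg 4: desired track 276.0°; wind correction +4.6° → command heading 280.6°, groundspeed 92.6 kt

Leg 1: heading=219.4°, groundspeed=98.7 kt
Leg 2: heading=130.8°, groundspeed=95.5 kt
Leg 3: heading=156.8°, groundspeed=98.0 kt
Leg 4: heading=280.6°, groundspeed=92.6 kt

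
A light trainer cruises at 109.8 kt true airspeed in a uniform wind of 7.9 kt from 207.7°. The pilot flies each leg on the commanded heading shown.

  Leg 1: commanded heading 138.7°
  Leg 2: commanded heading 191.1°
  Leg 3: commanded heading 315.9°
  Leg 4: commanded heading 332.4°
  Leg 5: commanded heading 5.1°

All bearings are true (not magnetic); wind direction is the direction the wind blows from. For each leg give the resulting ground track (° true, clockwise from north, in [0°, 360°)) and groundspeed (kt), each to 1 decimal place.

Leg 1: track=134.8°, groundspeed=107.2 kt
Leg 2: track=189.8°, groundspeed=102.3 kt
Leg 3: track=319.7°, groundspeed=112.5 kt
Leg 4: track=335.7°, groundspeed=114.5 kt
Leg 5: track=6.6°, groundspeed=117.1 kt

Leg 1: heading 138.7°; drift -3.9° → track 134.8°, groundspeed 107.2 kt
Leg 2: heading 191.1°; drift -1.3° → track 189.8°, groundspeed 102.3 kt
Leg 3: heading 315.9°; drift +3.8° → track 319.7°, groundspeed 112.5 kt
Leg 4: heading 332.4°; drift +3.3° → track 335.7°, groundspeed 114.5 kt
Leg 5: heading 5.1°; drift +1.5° → track 6.6°, groundspeed 117.1 kt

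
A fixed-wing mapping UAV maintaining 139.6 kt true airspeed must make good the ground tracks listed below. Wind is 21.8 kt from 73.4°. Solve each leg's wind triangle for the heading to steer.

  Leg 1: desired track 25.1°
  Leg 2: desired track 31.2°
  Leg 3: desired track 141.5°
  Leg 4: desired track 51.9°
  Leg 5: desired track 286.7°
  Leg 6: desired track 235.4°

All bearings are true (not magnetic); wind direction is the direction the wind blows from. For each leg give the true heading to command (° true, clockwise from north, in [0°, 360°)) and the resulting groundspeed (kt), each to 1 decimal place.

Leg 1: desired track 25.1°; wind correction +6.7° → command heading 31.8°, groundspeed 124.1 kt
Leg 2: desired track 31.2°; wind correction +6.0° → command heading 37.2°, groundspeed 122.7 kt
Leg 3: desired track 141.5°; wind correction -8.3° → command heading 133.2°, groundspeed 130.0 kt
Leg 4: desired track 51.9°; wind correction +3.3° → command heading 55.2°, groundspeed 119.1 kt
Leg 5: desired track 286.7°; wind correction +4.9° → command heading 291.6°, groundspeed 157.3 kt
Leg 6: desired track 235.4°; wind correction -2.8° → command heading 232.6°, groundspeed 160.2 kt

Leg 1: heading=31.8°, groundspeed=124.1 kt
Leg 2: heading=37.2°, groundspeed=122.7 kt
Leg 3: heading=133.2°, groundspeed=130.0 kt
Leg 4: heading=55.2°, groundspeed=119.1 kt
Leg 5: heading=291.6°, groundspeed=157.3 kt
Leg 6: heading=232.6°, groundspeed=160.2 kt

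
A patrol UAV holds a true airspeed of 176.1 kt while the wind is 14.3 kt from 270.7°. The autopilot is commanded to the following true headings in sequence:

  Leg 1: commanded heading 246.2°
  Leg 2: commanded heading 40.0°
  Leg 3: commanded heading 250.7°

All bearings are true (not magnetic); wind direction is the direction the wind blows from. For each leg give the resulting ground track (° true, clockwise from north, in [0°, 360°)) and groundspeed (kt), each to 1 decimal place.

Leg 1: track=244.1°, groundspeed=163.2 kt
Leg 2: track=43.4°, groundspeed=185.5 kt
Leg 3: track=249.0°, groundspeed=162.7 kt

Leg 1: heading 246.2°; drift -2.1° → track 244.1°, groundspeed 163.2 kt
Leg 2: heading 40.0°; drift +3.4° → track 43.4°, groundspeed 185.5 kt
Leg 3: heading 250.7°; drift -1.7° → track 249.0°, groundspeed 162.7 kt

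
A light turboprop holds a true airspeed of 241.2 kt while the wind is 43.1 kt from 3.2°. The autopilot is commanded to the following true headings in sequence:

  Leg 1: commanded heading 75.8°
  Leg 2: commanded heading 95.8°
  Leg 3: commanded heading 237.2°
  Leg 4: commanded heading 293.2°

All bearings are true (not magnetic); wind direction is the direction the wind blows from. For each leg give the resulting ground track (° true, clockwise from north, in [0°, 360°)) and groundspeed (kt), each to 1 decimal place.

Leg 1: heading 75.8°; drift +10.2° → track 86.0°, groundspeed 232.0 kt
Leg 2: heading 95.8°; drift +10.0° → track 105.8°, groundspeed 246.9 kt
Leg 3: heading 237.2°; drift -7.5° → track 229.7°, groundspeed 268.8 kt
Leg 4: heading 293.2°; drift -10.1° → track 283.1°, groundspeed 230.1 kt

Leg 1: track=86.0°, groundspeed=232.0 kt
Leg 2: track=105.8°, groundspeed=246.9 kt
Leg 3: track=229.7°, groundspeed=268.8 kt
Leg 4: track=283.1°, groundspeed=230.1 kt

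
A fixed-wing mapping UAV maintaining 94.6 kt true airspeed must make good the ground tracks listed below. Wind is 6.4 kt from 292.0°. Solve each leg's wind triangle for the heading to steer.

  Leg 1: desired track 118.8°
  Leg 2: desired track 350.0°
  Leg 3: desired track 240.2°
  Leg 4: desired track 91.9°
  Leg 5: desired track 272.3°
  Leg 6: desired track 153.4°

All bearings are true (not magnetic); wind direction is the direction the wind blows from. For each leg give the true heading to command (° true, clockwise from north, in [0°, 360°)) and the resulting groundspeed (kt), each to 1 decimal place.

Leg 1: heading=119.3°, groundspeed=101.0 kt
Leg 2: heading=346.7°, groundspeed=91.1 kt
Leg 3: heading=243.2°, groundspeed=90.5 kt
Leg 4: heading=90.6°, groundspeed=100.6 kt
Leg 5: heading=273.6°, groundspeed=88.5 kt
Leg 6: heading=156.0°, groundspeed=99.3 kt

Leg 1: desired track 118.8°; wind correction +0.5° → command heading 119.3°, groundspeed 101.0 kt
Leg 2: desired track 350.0°; wind correction -3.3° → command heading 346.7°, groundspeed 91.1 kt
Leg 3: desired track 240.2°; wind correction +3.0° → command heading 243.2°, groundspeed 90.5 kt
Leg 4: desired track 91.9°; wind correction -1.3° → command heading 90.6°, groundspeed 100.6 kt
Leg 5: desired track 272.3°; wind correction +1.3° → command heading 273.6°, groundspeed 88.5 kt
Leg 6: desired track 153.4°; wind correction +2.6° → command heading 156.0°, groundspeed 99.3 kt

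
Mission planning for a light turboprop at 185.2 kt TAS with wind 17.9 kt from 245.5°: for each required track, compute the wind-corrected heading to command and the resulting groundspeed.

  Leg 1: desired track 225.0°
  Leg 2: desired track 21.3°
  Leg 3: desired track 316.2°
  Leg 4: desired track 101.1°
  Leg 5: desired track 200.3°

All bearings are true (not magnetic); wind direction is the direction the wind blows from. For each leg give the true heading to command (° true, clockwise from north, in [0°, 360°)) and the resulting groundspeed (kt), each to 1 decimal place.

Leg 1: heading=226.9°, groundspeed=168.3 kt
Leg 2: heading=17.4°, groundspeed=197.6 kt
Leg 3: heading=311.0°, groundspeed=178.5 kt
Leg 4: heading=104.3°, groundspeed=199.5 kt
Leg 5: heading=204.2°, groundspeed=172.2 kt

Leg 1: desired track 225.0°; wind correction +1.9° → command heading 226.9°, groundspeed 168.3 kt
Leg 2: desired track 21.3°; wind correction -3.9° → command heading 17.4°, groundspeed 197.6 kt
Leg 3: desired track 316.2°; wind correction -5.2° → command heading 311.0°, groundspeed 178.5 kt
Leg 4: desired track 101.1°; wind correction +3.2° → command heading 104.3°, groundspeed 199.5 kt
Leg 5: desired track 200.3°; wind correction +3.9° → command heading 204.2°, groundspeed 172.2 kt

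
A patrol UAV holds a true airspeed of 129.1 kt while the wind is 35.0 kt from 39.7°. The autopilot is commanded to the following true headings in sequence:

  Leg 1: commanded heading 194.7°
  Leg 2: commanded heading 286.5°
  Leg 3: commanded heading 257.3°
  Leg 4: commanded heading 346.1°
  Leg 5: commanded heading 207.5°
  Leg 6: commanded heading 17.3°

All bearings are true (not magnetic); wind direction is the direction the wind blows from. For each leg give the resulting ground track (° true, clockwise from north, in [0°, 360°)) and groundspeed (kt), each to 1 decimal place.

Leg 1: heading 194.7°; drift +5.3° → track 200.0°, groundspeed 161.5 kt
Leg 2: heading 286.5°; drift -12.7° → track 273.8°, groundspeed 146.5 kt
Leg 3: heading 257.3°; drift -7.8° → track 249.5°, groundspeed 158.3 kt
Leg 4: heading 346.1°; drift -14.6° → track 331.5°, groundspeed 111.9 kt
Leg 5: heading 207.5°; drift +2.6° → track 210.1°, groundspeed 163.5 kt
Leg 6: heading 17.3°; drift -7.8° → track 9.5°, groundspeed 97.7 kt

Leg 1: track=200.0°, groundspeed=161.5 kt
Leg 2: track=273.8°, groundspeed=146.5 kt
Leg 3: track=249.5°, groundspeed=158.3 kt
Leg 4: track=331.5°, groundspeed=111.9 kt
Leg 5: track=210.1°, groundspeed=163.5 kt
Leg 6: track=9.5°, groundspeed=97.7 kt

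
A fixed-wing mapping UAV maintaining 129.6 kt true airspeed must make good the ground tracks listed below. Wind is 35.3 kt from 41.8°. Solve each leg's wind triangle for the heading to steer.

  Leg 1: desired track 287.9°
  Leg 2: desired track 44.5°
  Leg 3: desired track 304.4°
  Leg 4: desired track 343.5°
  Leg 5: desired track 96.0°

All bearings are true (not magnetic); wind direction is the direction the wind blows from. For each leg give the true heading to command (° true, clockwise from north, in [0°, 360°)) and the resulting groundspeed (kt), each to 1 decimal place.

Leg 1: heading=302.3°, groundspeed=139.8 kt
Leg 2: heading=43.8°, groundspeed=94.3 kt
Leg 3: heading=320.1°, groundspeed=129.3 kt
Leg 4: heading=356.9°, groundspeed=107.5 kt
Leg 5: heading=83.2°, groundspeed=105.7 kt

Leg 1: desired track 287.9°; wind correction +14.4° → command heading 302.3°, groundspeed 139.8 kt
Leg 2: desired track 44.5°; wind correction -0.7° → command heading 43.8°, groundspeed 94.3 kt
Leg 3: desired track 304.4°; wind correction +15.7° → command heading 320.1°, groundspeed 129.3 kt
Leg 4: desired track 343.5°; wind correction +13.4° → command heading 356.9°, groundspeed 107.5 kt
Leg 5: desired track 96.0°; wind correction -12.8° → command heading 83.2°, groundspeed 105.7 kt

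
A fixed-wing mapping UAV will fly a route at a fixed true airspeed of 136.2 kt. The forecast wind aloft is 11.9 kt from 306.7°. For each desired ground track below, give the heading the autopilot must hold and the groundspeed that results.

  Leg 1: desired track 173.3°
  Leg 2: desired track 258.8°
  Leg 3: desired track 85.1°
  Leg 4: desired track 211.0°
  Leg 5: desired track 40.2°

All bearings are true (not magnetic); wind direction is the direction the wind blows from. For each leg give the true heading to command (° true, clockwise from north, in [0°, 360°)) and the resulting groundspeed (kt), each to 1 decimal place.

Leg 1: desired track 173.3°; wind correction +3.6° → command heading 176.9°, groundspeed 144.1 kt
Leg 2: desired track 258.8°; wind correction +3.7° → command heading 262.5°, groundspeed 127.9 kt
Leg 3: desired track 85.1°; wind correction -3.3° → command heading 81.8°, groundspeed 144.9 kt
Leg 4: desired track 211.0°; wind correction +5.0° → command heading 216.0°, groundspeed 136.9 kt
Leg 5: desired track 40.2°; wind correction -5.0° → command heading 35.2°, groundspeed 136.4 kt

Leg 1: heading=176.9°, groundspeed=144.1 kt
Leg 2: heading=262.5°, groundspeed=127.9 kt
Leg 3: heading=81.8°, groundspeed=144.9 kt
Leg 4: heading=216.0°, groundspeed=136.9 kt
Leg 5: heading=35.2°, groundspeed=136.4 kt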